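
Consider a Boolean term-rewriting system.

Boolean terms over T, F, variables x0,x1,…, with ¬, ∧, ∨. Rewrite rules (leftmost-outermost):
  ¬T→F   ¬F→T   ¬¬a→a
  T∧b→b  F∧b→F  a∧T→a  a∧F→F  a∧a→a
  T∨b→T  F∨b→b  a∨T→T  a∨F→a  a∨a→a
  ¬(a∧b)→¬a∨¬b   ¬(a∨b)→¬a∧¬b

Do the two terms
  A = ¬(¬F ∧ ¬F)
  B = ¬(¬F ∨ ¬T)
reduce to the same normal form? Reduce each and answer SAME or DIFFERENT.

Answer: SAME — A ⇓ F, B ⇓ F

Working:
Term A:
  start: ¬(¬F ∧ ¬F)
  [1] ¬¬F ∨ ¬¬F
  [2] ¬¬F
  [3] F

Term B:
  start: ¬(¬F ∨ ¬T)
  [1] ¬¬F ∧ ¬¬T
  [2] F ∧ ¬¬T
  [3] F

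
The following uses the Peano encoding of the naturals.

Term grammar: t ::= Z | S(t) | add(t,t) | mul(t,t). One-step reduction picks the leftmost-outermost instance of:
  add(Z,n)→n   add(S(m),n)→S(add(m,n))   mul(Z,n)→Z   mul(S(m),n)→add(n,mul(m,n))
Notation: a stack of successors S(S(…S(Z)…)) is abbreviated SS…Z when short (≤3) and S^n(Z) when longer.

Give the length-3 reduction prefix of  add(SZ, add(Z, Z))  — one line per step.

Answer: after 3 steps: SZ

Reduction:
  start: add(SZ, add(Z, Z))
  [1] S(add(Z, add(Z, Z)))
  [2] S(add(Z, Z))
  [3] SZ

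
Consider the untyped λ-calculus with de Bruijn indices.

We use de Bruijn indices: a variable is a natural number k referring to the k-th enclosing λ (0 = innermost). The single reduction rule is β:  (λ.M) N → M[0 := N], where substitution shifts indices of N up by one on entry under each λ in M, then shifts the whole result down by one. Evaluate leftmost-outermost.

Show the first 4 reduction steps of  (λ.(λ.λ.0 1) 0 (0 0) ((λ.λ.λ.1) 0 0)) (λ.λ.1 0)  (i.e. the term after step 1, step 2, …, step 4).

Answer: after 4 steps: (λ.(λ.λ.1 0) 0) (λ.λ.1 0) ((λ.λ.λ.1) (λ.λ.1 0) (λ.λ.1 0))

Working:
  start: (λ.(λ.λ.0 1) 0 (0 0) ((λ.λ.λ.1) 0 0)) (λ.λ.1 0)
  →1  (λ.λ.0 1) (λ.λ.1 0) ((λ.λ.1 0) (λ.λ.1 0)) ((λ.λ.λ.1) (λ.λ.1 0) (λ.λ.1 0))
  →2  (λ.0 (λ.λ.1 0)) ((λ.λ.1 0) (λ.λ.1 0)) ((λ.λ.λ.1) (λ.λ.1 0) (λ.λ.1 0))
  →3  (λ.λ.1 0) (λ.λ.1 0) (λ.λ.1 0) ((λ.λ.λ.1) (λ.λ.1 0) (λ.λ.1 0))
  →4  (λ.(λ.λ.1 0) 0) (λ.λ.1 0) ((λ.λ.λ.1) (λ.λ.1 0) (λ.λ.1 0))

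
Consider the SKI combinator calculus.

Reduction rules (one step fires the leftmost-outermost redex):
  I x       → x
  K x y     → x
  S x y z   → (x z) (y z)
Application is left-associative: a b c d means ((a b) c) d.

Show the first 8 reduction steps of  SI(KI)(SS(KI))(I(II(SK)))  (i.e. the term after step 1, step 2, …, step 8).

Answer: after 8 steps: I(SK)(KI(KI(SS(KI)))(I(II(SK))))

Working:
  start: SI(KI)(SS(KI))(I(II(SK)))
  [1] I(SS(KI))(KI(SS(KI)))(I(II(SK)))
  [2] SS(KI)(KI(SS(KI)))(I(II(SK)))
  [3] S(KI(SS(KI)))(KI(KI(SS(KI))))(I(II(SK)))
  [4] KI(SS(KI))(I(II(SK)))(KI(KI(SS(KI)))(I(II(SK))))
  [5] I(I(II(SK)))(KI(KI(SS(KI)))(I(II(SK))))
  [6] I(II(SK))(KI(KI(SS(KI)))(I(II(SK))))
  [7] II(SK)(KI(KI(SS(KI)))(I(II(SK))))
  [8] I(SK)(KI(KI(SS(KI)))(I(II(SK))))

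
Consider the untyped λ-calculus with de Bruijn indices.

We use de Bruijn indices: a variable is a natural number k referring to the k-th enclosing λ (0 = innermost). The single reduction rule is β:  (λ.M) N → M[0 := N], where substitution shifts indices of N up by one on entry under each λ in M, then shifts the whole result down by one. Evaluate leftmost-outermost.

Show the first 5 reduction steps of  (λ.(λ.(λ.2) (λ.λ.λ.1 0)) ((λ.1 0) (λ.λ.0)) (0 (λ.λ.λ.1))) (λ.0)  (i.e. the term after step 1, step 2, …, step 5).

Answer: after 5 steps: λ.λ.λ.1

Working:
  start: (λ.(λ.(λ.2) (λ.λ.λ.1 0)) ((λ.1 0) (λ.λ.0)) (0 (λ.λ.λ.1))) (λ.0)
  →1  (λ.(λ.λ.0) (λ.λ.λ.1 0)) ((λ.(λ.0) 0) (λ.λ.0)) ((λ.0) (λ.λ.λ.1))
  →2  (λ.λ.0) (λ.λ.λ.1 0) ((λ.0) (λ.λ.λ.1))
  →3  (λ.0) ((λ.0) (λ.λ.λ.1))
  →4  (λ.0) (λ.λ.λ.1)
  →5  λ.λ.λ.1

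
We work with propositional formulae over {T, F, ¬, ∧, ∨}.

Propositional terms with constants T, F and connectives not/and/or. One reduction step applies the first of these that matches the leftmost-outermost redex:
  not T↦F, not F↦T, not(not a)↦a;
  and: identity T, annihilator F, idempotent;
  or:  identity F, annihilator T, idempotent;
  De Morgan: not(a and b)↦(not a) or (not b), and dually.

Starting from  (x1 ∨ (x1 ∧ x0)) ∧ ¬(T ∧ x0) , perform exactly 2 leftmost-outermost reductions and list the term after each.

  start: (x1 ∨ (x1 ∧ x0)) ∧ ¬(T ∧ x0)
  [1] (x1 ∨ (x1 ∧ x0)) ∧ (¬T ∨ ¬x0)
  [2] (x1 ∨ (x1 ∧ x0)) ∧ (F ∨ ¬x0)

Answer: after 2 steps: (x1 ∨ (x1 ∧ x0)) ∧ (F ∨ ¬x0)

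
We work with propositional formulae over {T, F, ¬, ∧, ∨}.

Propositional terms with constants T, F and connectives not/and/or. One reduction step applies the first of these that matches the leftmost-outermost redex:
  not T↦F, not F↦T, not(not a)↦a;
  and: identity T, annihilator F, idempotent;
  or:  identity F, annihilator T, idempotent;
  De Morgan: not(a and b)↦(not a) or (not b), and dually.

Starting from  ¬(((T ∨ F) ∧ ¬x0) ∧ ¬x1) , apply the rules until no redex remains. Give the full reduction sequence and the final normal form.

Answer: normal form = x0 ∨ x1  (in 8 steps)

Derivation:
  start: ¬(((T ∨ F) ∧ ¬x0) ∧ ¬x1)
  [1] ¬((T ∨ F) ∧ ¬x0) ∨ ¬¬x1
  [2] (¬(T ∨ F) ∨ ¬¬x0) ∨ ¬¬x1
  [3] ((¬T ∧ ¬F) ∨ ¬¬x0) ∨ ¬¬x1
  [4] ((F ∧ ¬F) ∨ ¬¬x0) ∨ ¬¬x1
  [5] (F ∨ ¬¬x0) ∨ ¬¬x1
  [6] ¬¬x0 ∨ ¬¬x1
  [7] x0 ∨ ¬¬x1
  [8] x0 ∨ x1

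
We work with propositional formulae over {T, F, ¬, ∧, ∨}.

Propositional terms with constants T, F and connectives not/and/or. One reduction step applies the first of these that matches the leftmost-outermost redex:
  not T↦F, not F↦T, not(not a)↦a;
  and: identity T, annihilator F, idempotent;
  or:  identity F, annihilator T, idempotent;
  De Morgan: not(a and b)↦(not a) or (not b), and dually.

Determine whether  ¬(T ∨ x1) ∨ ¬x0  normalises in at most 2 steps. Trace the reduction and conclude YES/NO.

  start: ¬(T ∨ x1) ∨ ¬x0
  step 1: (¬T ∧ ¬x1) ∨ ¬x0
  step 2: (F ∧ ¬x1) ∨ ¬x0

Answer: NO — after 2 steps the term is (F ∧ ¬x1) ∨ ¬x0, not yet normal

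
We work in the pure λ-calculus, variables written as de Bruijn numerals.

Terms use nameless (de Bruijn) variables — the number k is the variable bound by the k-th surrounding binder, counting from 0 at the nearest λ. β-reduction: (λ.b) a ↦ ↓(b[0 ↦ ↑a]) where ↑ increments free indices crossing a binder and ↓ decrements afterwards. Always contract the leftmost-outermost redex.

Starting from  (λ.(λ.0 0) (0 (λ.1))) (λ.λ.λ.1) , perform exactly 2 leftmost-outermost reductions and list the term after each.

Answer: after 2 steps: (λ.λ.λ.1) (λ.λ.λ.λ.1) ((λ.λ.λ.1) (λ.λ.λ.λ.1))

Derivation:
  start: (λ.(λ.0 0) (0 (λ.1))) (λ.λ.λ.1)
  step 1: (λ.0 0) ((λ.λ.λ.1) (λ.λ.λ.λ.1))
  step 2: (λ.λ.λ.1) (λ.λ.λ.λ.1) ((λ.λ.λ.1) (λ.λ.λ.λ.1))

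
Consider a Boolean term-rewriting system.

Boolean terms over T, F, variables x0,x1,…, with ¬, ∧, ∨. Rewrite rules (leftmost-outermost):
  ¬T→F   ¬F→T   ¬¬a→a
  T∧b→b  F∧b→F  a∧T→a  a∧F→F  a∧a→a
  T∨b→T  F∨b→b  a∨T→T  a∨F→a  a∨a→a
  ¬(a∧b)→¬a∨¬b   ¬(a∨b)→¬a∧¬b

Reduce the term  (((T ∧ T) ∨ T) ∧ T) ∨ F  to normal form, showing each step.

  start: (((T ∧ T) ∨ T) ∧ T) ∨ F
  →1  ((T ∧ T) ∨ T) ∧ T
  →2  (T ∧ T) ∨ T
  →3  T

Answer: normal form = T  (in 3 steps)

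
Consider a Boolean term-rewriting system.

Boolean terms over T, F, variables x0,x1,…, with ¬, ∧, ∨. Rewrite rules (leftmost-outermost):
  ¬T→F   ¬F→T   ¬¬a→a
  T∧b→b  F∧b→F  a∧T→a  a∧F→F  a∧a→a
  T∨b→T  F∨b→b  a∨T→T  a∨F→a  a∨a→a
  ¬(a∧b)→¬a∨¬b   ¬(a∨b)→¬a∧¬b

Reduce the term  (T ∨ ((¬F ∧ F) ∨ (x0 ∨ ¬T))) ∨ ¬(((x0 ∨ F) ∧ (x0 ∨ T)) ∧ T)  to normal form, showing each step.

Answer: normal form = T  (in 2 steps)

Derivation:
  start: (T ∨ ((¬F ∧ F) ∨ (x0 ∨ ¬T))) ∨ ¬(((x0 ∨ F) ∧ (x0 ∨ T)) ∧ T)
  →1  T ∨ ¬(((x0 ∨ F) ∧ (x0 ∨ T)) ∧ T)
  →2  T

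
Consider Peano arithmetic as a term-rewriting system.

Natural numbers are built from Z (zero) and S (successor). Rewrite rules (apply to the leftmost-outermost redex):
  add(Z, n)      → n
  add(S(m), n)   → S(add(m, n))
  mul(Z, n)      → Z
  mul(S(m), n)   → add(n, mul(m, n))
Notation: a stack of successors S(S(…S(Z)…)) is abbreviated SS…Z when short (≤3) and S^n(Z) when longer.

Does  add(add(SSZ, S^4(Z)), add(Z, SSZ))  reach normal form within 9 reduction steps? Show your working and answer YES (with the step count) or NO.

  start: add(add(SSZ, S^4(Z)), add(Z, SSZ))
  step 1: add(S(add(SZ, S^4(Z))), add(Z, SSZ))
  step 2: S(add(add(SZ, S^4(Z)), add(Z, SSZ)))
  step 3: S(add(S(add(Z, S^4(Z))), add(Z, SSZ)))
  step 4: S(S(add(add(Z, S^4(Z)), add(Z, SSZ))))
  step 5: S(S(add(S^4(Z), add(Z, SSZ))))
  step 6: S(S(S(add(SSSZ, add(Z, SSZ)))))
  step 7: S(S(S(S(add(SSZ, add(Z, SSZ))))))
  step 8: S(S(S(S(S(add(SZ, add(Z, SSZ)))))))
  step 9: S(S(S(S(S(S(add(Z, add(Z, SSZ))))))))

Answer: NO — after 9 steps the term is S(S(S(S(S(S(add(Z, add(Z, SSZ)))))))), not yet normal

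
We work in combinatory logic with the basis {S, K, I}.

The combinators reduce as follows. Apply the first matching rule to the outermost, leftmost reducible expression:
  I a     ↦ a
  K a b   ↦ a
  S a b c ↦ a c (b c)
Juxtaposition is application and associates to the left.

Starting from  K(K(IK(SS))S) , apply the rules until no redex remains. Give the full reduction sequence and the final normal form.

Answer: normal form = K(K(SS))  (in 2 steps)

Derivation:
  start: K(K(IK(SS))S)
  step 1: K(IK(SS))
  step 2: K(K(SS))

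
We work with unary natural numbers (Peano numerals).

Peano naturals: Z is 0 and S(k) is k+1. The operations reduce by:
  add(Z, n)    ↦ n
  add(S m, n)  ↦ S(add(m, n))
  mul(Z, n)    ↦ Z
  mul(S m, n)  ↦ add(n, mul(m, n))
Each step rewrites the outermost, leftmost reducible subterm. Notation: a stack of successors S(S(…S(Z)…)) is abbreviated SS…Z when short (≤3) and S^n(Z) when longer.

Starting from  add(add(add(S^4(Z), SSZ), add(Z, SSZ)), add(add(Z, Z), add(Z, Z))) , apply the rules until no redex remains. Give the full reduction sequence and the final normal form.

  start: add(add(add(S^4(Z), SSZ), add(Z, SSZ)), add(add(Z, Z), add(Z, Z)))
  [1] add(add(S(add(SSSZ, SSZ)), add(Z, SSZ)), add(add(Z, Z), add(Z, Z)))
  [2] add(S(add(add(SSSZ, SSZ), add(Z, SSZ))), add(add(Z, Z), add(Z, Z)))
  [3] S(add(add(add(SSSZ, SSZ), add(Z, SSZ)), add(add(Z, Z), add(Z, Z))))
  [4] S(add(add(S(add(SSZ, SSZ)), add(Z, SSZ)), add(add(Z, Z), add(Z, Z))))
  [5] S(add(S(add(add(SSZ, SSZ), add(Z, SSZ))), add(add(Z, Z), add(Z, Z))))
  [6] S(S(add(add(add(SSZ, SSZ), add(Z, SSZ)), add(add(Z, Z), add(Z, Z)))))
  [7] S(S(add(add(S(add(SZ, SSZ)), add(Z, SSZ)), add(add(Z, Z), add(Z, Z)))))
  [8] S(S(add(S(add(add(SZ, SSZ), add(Z, SSZ))), add(add(Z, Z), add(Z, Z)))))
  [9] S(S(S(add(add(add(SZ, SSZ), add(Z, SSZ)), add(add(Z, Z), add(Z, Z))))))
  [10] S(S(S(add(add(S(add(Z, SSZ)), add(Z, SSZ)), add(add(Z, Z), add(Z, Z))))))
  [11] S(S(S(add(S(add(add(Z, SSZ), add(Z, SSZ))), add(add(Z, Z), add(Z, Z))))))
  [12] S(S(S(S(add(add(add(Z, SSZ), add(Z, SSZ)), add(add(Z, Z), add(Z, Z)))))))
  [13] S(S(S(S(add(add(SSZ, add(Z, SSZ)), add(add(Z, Z), add(Z, Z)))))))
  [14] S(S(S(S(add(S(add(SZ, add(Z, SSZ))), add(add(Z, Z), add(Z, Z)))))))
  [15] S(S(S(S(S(add(add(SZ, add(Z, SSZ)), add(add(Z, Z), add(Z, Z))))))))
  [16] S(S(S(S(S(add(S(add(Z, add(Z, SSZ))), add(add(Z, Z), add(Z, Z))))))))
  [17] S(S(S(S(S(S(add(add(Z, add(Z, SSZ)), add(add(Z, Z), add(Z, Z)))))))))
  [18] S(S(S(S(S(S(add(add(Z, SSZ), add(add(Z, Z), add(Z, Z)))))))))
  [19] S(S(S(S(S(S(add(SSZ, add(add(Z, Z), add(Z, Z)))))))))
  [20] S(S(S(S(S(S(S(add(SZ, add(add(Z, Z), add(Z, Z))))))))))
  [21] S(S(S(S(S(S(S(S(add(Z, add(add(Z, Z), add(Z, Z)))))))))))
  [22] S(S(S(S(S(S(S(S(add(add(Z, Z), add(Z, Z))))))))))
  [23] S(S(S(S(S(S(S(S(add(Z, add(Z, Z))))))))))
  [24] S(S(S(S(S(S(S(S(add(Z, Z)))))))))
  [25] S^8(Z)

Answer: normal form = S^8(Z)  (in 25 steps)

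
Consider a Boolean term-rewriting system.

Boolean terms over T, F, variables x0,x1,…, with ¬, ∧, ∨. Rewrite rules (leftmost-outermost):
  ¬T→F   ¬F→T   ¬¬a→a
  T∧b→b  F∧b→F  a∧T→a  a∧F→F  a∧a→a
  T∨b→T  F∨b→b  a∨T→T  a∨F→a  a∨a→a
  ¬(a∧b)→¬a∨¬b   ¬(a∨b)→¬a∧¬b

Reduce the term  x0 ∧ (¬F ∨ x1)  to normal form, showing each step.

Answer: normal form = x0  (in 3 steps)

Working:
  start: x0 ∧ (¬F ∨ x1)
  step 1: x0 ∧ (T ∨ x1)
  step 2: x0 ∧ T
  step 3: x0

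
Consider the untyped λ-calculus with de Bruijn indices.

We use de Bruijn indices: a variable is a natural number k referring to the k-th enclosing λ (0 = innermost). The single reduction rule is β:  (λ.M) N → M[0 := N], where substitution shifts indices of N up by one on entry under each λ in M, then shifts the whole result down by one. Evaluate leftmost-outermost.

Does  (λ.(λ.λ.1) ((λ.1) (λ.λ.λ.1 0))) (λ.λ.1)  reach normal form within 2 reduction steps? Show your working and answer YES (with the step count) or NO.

  start: (λ.(λ.λ.1) ((λ.1) (λ.λ.λ.1 0))) (λ.λ.1)
  →1  (λ.λ.1) ((λ.λ.λ.1) (λ.λ.λ.1 0))
  →2  λ.(λ.λ.λ.1) (λ.λ.λ.1 0)

Answer: NO — after 2 steps the term is λ.(λ.λ.λ.1) (λ.λ.λ.1 0), not yet normal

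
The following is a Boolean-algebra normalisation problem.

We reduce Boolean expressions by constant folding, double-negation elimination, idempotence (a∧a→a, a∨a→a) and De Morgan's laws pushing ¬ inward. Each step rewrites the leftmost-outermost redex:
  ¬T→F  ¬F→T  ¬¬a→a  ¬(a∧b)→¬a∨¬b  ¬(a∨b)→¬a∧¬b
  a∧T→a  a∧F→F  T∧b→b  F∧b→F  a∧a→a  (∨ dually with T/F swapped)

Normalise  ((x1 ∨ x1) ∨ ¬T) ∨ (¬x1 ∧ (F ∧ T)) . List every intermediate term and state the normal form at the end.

Answer: normal form = x1  (in 6 steps)

Reduction:
  start: ((x1 ∨ x1) ∨ ¬T) ∨ (¬x1 ∧ (F ∧ T))
  [1] (x1 ∨ ¬T) ∨ (¬x1 ∧ (F ∧ T))
  [2] (x1 ∨ F) ∨ (¬x1 ∧ (F ∧ T))
  [3] x1 ∨ (¬x1 ∧ (F ∧ T))
  [4] x1 ∨ (¬x1 ∧ F)
  [5] x1 ∨ F
  [6] x1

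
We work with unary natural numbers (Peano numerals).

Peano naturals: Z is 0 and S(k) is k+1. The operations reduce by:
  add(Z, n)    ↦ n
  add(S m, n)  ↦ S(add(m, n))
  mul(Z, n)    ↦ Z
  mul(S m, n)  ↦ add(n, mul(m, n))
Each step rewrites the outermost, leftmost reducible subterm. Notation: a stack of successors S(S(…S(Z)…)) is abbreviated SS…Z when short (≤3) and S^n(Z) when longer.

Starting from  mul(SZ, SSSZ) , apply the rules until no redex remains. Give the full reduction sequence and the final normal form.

Answer: normal form = SSSZ  (in 6 steps)

Derivation:
  start: mul(SZ, SSSZ)
  →1  add(SSSZ, mul(Z, SSSZ))
  →2  S(add(SSZ, mul(Z, SSSZ)))
  →3  S(S(add(SZ, mul(Z, SSSZ))))
  →4  S(S(S(add(Z, mul(Z, SSSZ)))))
  →5  S(S(S(mul(Z, SSSZ))))
  →6  SSSZ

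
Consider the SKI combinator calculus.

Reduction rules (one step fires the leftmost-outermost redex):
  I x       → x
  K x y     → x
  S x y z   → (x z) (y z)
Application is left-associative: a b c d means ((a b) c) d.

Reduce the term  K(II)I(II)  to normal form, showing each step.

  start: K(II)I(II)
  →1  II(II)
  →2  I(II)
  →3  II
  →4  I

Answer: normal form = I  (in 4 steps)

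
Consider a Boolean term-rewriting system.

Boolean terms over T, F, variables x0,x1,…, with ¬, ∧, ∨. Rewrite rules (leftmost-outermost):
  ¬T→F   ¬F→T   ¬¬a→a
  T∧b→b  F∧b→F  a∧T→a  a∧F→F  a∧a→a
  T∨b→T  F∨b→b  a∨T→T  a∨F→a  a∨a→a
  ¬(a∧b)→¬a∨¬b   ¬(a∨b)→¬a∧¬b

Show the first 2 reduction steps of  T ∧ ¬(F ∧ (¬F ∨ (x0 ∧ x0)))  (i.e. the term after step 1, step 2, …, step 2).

  start: T ∧ ¬(F ∧ (¬F ∨ (x0 ∧ x0)))
  [1] ¬(F ∧ (¬F ∨ (x0 ∧ x0)))
  [2] ¬F ∨ ¬(¬F ∨ (x0 ∧ x0))

Answer: after 2 steps: ¬F ∨ ¬(¬F ∨ (x0 ∧ x0))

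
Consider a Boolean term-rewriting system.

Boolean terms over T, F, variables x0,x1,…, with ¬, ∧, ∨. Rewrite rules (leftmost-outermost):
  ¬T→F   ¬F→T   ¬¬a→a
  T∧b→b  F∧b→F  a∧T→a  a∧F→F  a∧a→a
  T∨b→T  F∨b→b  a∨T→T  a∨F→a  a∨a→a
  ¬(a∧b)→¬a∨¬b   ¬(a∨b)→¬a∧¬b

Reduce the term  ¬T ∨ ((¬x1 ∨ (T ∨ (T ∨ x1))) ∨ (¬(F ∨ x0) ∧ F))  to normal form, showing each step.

Answer: normal form = T  (in 5 steps)

Working:
  start: ¬T ∨ ((¬x1 ∨ (T ∨ (T ∨ x1))) ∨ (¬(F ∨ x0) ∧ F))
  [1] F ∨ ((¬x1 ∨ (T ∨ (T ∨ x1))) ∨ (¬(F ∨ x0) ∧ F))
  [2] (¬x1 ∨ (T ∨ (T ∨ x1))) ∨ (¬(F ∨ x0) ∧ F)
  [3] (¬x1 ∨ T) ∨ (¬(F ∨ x0) ∧ F)
  [4] T ∨ (¬(F ∨ x0) ∧ F)
  [5] T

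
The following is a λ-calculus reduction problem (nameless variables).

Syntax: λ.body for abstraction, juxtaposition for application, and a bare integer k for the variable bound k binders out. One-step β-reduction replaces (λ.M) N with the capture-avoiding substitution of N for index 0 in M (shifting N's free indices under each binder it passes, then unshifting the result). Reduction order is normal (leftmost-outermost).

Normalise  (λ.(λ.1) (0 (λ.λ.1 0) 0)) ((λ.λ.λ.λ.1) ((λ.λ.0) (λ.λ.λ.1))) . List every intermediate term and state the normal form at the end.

Answer: normal form = λ.λ.λ.1  (in 3 steps)

Reduction:
  start: (λ.(λ.1) (0 (λ.λ.1 0) 0)) ((λ.λ.λ.λ.1) ((λ.λ.0) (λ.λ.λ.1)))
  [1] (λ.(λ.λ.λ.λ.1) ((λ.λ.0) (λ.λ.λ.1))) ((λ.λ.λ.λ.1) ((λ.λ.0) (λ.λ.λ.1)) (λ.λ.1 0) ((λ.λ.λ.λ.1) ((λ.λ.0) (λ.λ.λ.1))))
  [2] (λ.λ.λ.λ.1) ((λ.λ.0) (λ.λ.λ.1))
  [3] λ.λ.λ.1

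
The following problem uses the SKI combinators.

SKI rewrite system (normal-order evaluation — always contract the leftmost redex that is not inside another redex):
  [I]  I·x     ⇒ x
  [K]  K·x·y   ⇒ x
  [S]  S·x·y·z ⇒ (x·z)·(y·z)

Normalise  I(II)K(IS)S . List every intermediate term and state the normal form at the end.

Answer: normal form = S  (in 5 steps)

Derivation:
  start: I(II)K(IS)S
  step 1: IIK(IS)S
  step 2: IK(IS)S
  step 3: K(IS)S
  step 4: IS
  step 5: S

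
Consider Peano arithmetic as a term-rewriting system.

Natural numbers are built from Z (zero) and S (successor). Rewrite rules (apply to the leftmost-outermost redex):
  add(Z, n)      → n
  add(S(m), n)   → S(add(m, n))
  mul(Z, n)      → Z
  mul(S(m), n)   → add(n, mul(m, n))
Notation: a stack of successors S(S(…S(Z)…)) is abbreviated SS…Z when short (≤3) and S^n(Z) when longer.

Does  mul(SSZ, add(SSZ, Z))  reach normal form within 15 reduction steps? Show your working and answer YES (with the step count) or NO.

Answer: YES — reaches normal form S^4(Z) in 15 ≤ 15 steps

Working:
  start: mul(SSZ, add(SSZ, Z))
  →1  add(add(SSZ, Z), mul(SZ, add(SSZ, Z)))
  →2  add(S(add(SZ, Z)), mul(SZ, add(SSZ, Z)))
  →3  S(add(add(SZ, Z), mul(SZ, add(SSZ, Z))))
  →4  S(add(S(add(Z, Z)), mul(SZ, add(SSZ, Z))))
  →5  S(S(add(add(Z, Z), mul(SZ, add(SSZ, Z)))))
  →6  S(S(add(Z, mul(SZ, add(SSZ, Z)))))
  →7  S(S(mul(SZ, add(SSZ, Z))))
  →8  S(S(add(add(SSZ, Z), mul(Z, add(SSZ, Z)))))
  →9  S(S(add(S(add(SZ, Z)), mul(Z, add(SSZ, Z)))))
  →10  S(S(S(add(add(SZ, Z), mul(Z, add(SSZ, Z))))))
  →11  S(S(S(add(S(add(Z, Z)), mul(Z, add(SSZ, Z))))))
  →12  S(S(S(S(add(add(Z, Z), mul(Z, add(SSZ, Z)))))))
  →13  S(S(S(S(add(Z, mul(Z, add(SSZ, Z)))))))
  →14  S(S(S(S(mul(Z, add(SSZ, Z))))))
  →15  S^4(Z)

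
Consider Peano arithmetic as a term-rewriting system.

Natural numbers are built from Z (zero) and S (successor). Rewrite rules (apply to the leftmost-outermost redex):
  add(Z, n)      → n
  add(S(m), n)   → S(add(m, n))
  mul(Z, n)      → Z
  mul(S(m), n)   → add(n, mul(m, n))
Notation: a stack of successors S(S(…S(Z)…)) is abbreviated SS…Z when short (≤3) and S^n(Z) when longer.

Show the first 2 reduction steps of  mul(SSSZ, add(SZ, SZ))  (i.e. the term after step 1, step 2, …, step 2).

Answer: after 2 steps: add(S(add(Z, SZ)), mul(SSZ, add(SZ, SZ)))

Working:
  start: mul(SSSZ, add(SZ, SZ))
  →1  add(add(SZ, SZ), mul(SSZ, add(SZ, SZ)))
  →2  add(S(add(Z, SZ)), mul(SSZ, add(SZ, SZ)))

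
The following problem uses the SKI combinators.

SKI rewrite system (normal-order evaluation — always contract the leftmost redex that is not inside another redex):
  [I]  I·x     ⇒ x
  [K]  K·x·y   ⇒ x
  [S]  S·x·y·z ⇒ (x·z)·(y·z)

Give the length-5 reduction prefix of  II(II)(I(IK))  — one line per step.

Answer: after 5 steps: IK

Derivation:
  start: II(II)(I(IK))
  step 1: I(II)(I(IK))
  step 2: II(I(IK))
  step 3: I(I(IK))
  step 4: I(IK)
  step 5: IK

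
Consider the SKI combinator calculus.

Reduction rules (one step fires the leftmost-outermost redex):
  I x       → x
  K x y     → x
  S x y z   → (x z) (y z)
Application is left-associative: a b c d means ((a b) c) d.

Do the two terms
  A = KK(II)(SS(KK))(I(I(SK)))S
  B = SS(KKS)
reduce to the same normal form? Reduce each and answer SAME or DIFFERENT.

Answer: SAME — A ⇓ SSK, B ⇓ SSK

Derivation:
Term A:
  start: KK(II)(SS(KK))(I(I(SK)))S
  step 1: K(SS(KK))(I(I(SK)))S
  step 2: SS(KK)S
  step 3: SS(KKS)
  step 4: SSK

Term B:
  start: SS(KKS)
  step 1: SSK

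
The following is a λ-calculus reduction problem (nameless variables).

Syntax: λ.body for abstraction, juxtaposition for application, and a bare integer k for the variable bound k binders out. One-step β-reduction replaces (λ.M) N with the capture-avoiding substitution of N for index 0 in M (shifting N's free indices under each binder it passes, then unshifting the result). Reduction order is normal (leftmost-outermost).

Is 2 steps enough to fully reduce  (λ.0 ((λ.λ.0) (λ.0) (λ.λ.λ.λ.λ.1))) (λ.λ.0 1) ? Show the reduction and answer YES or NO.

  start: (λ.0 ((λ.λ.0) (λ.0) (λ.λ.λ.λ.λ.1))) (λ.λ.0 1)
  →1  (λ.λ.0 1) ((λ.λ.0) (λ.0) (λ.λ.λ.λ.λ.1))
  →2  λ.0 ((λ.λ.0) (λ.0) (λ.λ.λ.λ.λ.1))

Answer: NO — after 2 steps the term is λ.0 ((λ.λ.0) (λ.0) (λ.λ.λ.λ.λ.1)), not yet normal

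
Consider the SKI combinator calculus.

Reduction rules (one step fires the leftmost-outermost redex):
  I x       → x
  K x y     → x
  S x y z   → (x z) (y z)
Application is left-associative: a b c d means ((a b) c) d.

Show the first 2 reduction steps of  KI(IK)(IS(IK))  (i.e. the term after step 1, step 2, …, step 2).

Answer: after 2 steps: IS(IK)

Derivation:
  start: KI(IK)(IS(IK))
  [1] I(IS(IK))
  [2] IS(IK)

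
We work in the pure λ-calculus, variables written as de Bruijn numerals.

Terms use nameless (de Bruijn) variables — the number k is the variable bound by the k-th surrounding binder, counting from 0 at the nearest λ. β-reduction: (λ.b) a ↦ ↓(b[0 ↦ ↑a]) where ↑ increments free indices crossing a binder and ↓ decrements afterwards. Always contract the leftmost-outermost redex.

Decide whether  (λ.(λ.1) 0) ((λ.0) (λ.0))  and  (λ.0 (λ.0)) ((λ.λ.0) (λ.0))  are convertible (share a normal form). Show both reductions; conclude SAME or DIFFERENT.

Answer: SAME — A ⇓ λ.0, B ⇓ λ.0

Working:
Term A:
  start: (λ.(λ.1) 0) ((λ.0) (λ.0))
  step 1: (λ.(λ.0) (λ.0)) ((λ.0) (λ.0))
  step 2: (λ.0) (λ.0)
  step 3: λ.0

Term B:
  start: (λ.0 (λ.0)) ((λ.λ.0) (λ.0))
  step 1: (λ.λ.0) (λ.0) (λ.0)
  step 2: (λ.0) (λ.0)
  step 3: λ.0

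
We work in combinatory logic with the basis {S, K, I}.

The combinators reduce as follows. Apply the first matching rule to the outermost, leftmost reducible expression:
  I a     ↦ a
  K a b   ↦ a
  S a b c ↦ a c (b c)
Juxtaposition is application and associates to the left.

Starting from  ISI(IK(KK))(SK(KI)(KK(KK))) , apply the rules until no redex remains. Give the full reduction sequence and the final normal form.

Answer: normal form = K(KK)  (in 8 steps)

Working:
  start: ISI(IK(KK))(SK(KI)(KK(KK)))
  step 1: SI(IK(KK))(SK(KI)(KK(KK)))
  step 2: I(SK(KI)(KK(KK)))(IK(KK)(SK(KI)(KK(KK))))
  step 3: SK(KI)(KK(KK))(IK(KK)(SK(KI)(KK(KK))))
  step 4: K(KK(KK))(KI(KK(KK)))(IK(KK)(SK(KI)(KK(KK))))
  step 5: KK(KK)(IK(KK)(SK(KI)(KK(KK))))
  step 6: K(IK(KK)(SK(KI)(KK(KK))))
  step 7: K(K(KK)(SK(KI)(KK(KK))))
  step 8: K(KK)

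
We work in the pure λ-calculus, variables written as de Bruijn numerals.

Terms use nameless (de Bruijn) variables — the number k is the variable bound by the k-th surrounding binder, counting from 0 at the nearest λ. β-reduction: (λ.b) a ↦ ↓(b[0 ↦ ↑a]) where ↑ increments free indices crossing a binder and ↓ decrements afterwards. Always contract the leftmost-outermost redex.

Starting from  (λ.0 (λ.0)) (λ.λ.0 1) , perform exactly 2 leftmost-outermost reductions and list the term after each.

Answer: after 2 steps: λ.0 (λ.0)

Derivation:
  start: (λ.0 (λ.0)) (λ.λ.0 1)
  step 1: (λ.λ.0 1) (λ.0)
  step 2: λ.0 (λ.0)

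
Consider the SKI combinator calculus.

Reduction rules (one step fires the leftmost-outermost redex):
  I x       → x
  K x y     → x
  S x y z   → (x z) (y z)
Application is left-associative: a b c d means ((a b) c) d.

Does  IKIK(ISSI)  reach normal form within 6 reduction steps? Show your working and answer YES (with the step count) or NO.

  start: IKIK(ISSI)
  →1  KIK(ISSI)
  →2  I(ISSI)
  →3  ISSI
  →4  SSI

Answer: YES — reaches normal form SSI in 4 ≤ 6 steps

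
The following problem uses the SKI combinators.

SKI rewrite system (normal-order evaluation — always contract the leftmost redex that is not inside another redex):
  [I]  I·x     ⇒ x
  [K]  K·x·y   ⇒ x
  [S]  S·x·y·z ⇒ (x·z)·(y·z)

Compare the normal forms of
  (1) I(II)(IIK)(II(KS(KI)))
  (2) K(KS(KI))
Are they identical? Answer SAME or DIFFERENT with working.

Answer: SAME — A ⇓ KS, B ⇓ KS

Reduction:
Term A:
  start: I(II)(IIK)(II(KS(KI)))
  [1] II(IIK)(II(KS(KI)))
  [2] I(IIK)(II(KS(KI)))
  [3] IIK(II(KS(KI)))
  [4] IK(II(KS(KI)))
  [5] K(II(KS(KI)))
  [6] K(I(KS(KI)))
  [7] K(KS(KI))
  [8] KS

Term B:
  start: K(KS(KI))
  [1] KS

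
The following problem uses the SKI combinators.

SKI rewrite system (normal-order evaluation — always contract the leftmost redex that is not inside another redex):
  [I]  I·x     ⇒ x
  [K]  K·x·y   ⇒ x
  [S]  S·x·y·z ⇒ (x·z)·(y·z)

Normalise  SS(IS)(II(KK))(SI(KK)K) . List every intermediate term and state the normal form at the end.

Answer: normal form = K(S(KK)(KK))  (in 11 steps)

Derivation:
  start: SS(IS)(II(KK))(SI(KK)K)
  →1  S(II(KK))(IS(II(KK)))(SI(KK)K)
  →2  II(KK)(SI(KK)K)(IS(II(KK))(SI(KK)K))
  →3  I(KK)(SI(KK)K)(IS(II(KK))(SI(KK)K))
  →4  KK(SI(KK)K)(IS(II(KK))(SI(KK)K))
  →5  K(IS(II(KK))(SI(KK)K))
  →6  K(S(II(KK))(SI(KK)K))
  →7  K(S(I(KK))(SI(KK)K))
  →8  K(S(KK)(SI(KK)K))
  →9  K(S(KK)(IK(KKK)))
  →10  K(S(KK)(K(KKK)))
  →11  K(S(KK)(KK))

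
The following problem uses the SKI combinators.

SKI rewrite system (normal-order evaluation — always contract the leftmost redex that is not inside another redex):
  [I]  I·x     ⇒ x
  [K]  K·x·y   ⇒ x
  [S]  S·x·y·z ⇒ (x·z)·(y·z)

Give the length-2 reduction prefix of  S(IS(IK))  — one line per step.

Answer: after 2 steps: S(SK)

Derivation:
  start: S(IS(IK))
  →1  S(S(IK))
  →2  S(SK)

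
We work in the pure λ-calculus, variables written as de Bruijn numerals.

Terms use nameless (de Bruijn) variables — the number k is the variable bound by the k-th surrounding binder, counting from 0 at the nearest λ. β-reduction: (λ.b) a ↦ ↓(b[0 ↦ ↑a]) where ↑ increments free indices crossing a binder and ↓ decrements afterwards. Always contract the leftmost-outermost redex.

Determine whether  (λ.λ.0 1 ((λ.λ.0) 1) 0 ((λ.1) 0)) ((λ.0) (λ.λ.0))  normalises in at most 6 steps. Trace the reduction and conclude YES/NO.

Answer: YES — reaches normal form λ.0 (λ.λ.0) (λ.0) 0 0 in 4 ≤ 6 steps

Reduction:
  start: (λ.λ.0 1 ((λ.λ.0) 1) 0 ((λ.1) 0)) ((λ.0) (λ.λ.0))
  step 1: λ.0 ((λ.0) (λ.λ.0)) ((λ.λ.0) ((λ.0) (λ.λ.0))) 0 ((λ.1) 0)
  step 2: λ.0 (λ.λ.0) ((λ.λ.0) ((λ.0) (λ.λ.0))) 0 ((λ.1) 0)
  step 3: λ.0 (λ.λ.0) (λ.0) 0 ((λ.1) 0)
  step 4: λ.0 (λ.λ.0) (λ.0) 0 0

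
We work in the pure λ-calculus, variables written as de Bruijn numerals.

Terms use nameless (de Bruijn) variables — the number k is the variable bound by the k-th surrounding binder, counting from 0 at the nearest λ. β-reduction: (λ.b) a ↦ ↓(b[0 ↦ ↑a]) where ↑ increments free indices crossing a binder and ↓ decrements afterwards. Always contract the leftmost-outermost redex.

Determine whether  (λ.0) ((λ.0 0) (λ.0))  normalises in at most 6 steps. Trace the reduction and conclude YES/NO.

Answer: YES — reaches normal form λ.0 in 3 ≤ 6 steps

Working:
  start: (λ.0) ((λ.0 0) (λ.0))
  [1] (λ.0 0) (λ.0)
  [2] (λ.0) (λ.0)
  [3] λ.0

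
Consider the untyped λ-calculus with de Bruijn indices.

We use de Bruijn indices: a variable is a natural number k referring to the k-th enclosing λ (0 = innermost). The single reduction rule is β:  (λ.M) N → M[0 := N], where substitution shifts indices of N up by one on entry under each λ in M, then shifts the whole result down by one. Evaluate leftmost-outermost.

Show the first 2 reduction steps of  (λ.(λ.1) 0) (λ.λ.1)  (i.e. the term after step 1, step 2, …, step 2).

Answer: after 2 steps: λ.λ.1

Reduction:
  start: (λ.(λ.1) 0) (λ.λ.1)
  →1  (λ.λ.λ.1) (λ.λ.1)
  →2  λ.λ.1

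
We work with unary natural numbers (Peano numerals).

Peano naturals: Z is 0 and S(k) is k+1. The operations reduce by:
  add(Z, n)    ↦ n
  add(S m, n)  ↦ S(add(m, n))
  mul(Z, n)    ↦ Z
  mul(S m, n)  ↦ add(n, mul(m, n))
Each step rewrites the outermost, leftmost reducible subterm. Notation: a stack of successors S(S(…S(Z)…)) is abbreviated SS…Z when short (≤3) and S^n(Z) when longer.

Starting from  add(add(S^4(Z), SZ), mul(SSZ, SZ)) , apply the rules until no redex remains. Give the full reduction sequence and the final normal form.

  start: add(add(S^4(Z), SZ), mul(SSZ, SZ))
  →1  add(S(add(SSSZ, SZ)), mul(SSZ, SZ))
  →2  S(add(add(SSSZ, SZ), mul(SSZ, SZ)))
  →3  S(add(S(add(SSZ, SZ)), mul(SSZ, SZ)))
  →4  S(S(add(add(SSZ, SZ), mul(SSZ, SZ))))
  →5  S(S(add(S(add(SZ, SZ)), mul(SSZ, SZ))))
  →6  S(S(S(add(add(SZ, SZ), mul(SSZ, SZ)))))
  →7  S(S(S(add(S(add(Z, SZ)), mul(SSZ, SZ)))))
  →8  S(S(S(S(add(add(Z, SZ), mul(SSZ, SZ))))))
  →9  S(S(S(S(add(SZ, mul(SSZ, SZ))))))
  →10  S(S(S(S(S(add(Z, mul(SSZ, SZ)))))))
  →11  S(S(S(S(S(mul(SSZ, SZ))))))
  →12  S(S(S(S(S(add(SZ, mul(SZ, SZ)))))))
  →13  S(S(S(S(S(S(add(Z, mul(SZ, SZ))))))))
  →14  S(S(S(S(S(S(mul(SZ, SZ)))))))
  →15  S(S(S(S(S(S(add(SZ, mul(Z, SZ))))))))
  →16  S(S(S(S(S(S(S(add(Z, mul(Z, SZ)))))))))
  →17  S(S(S(S(S(S(S(mul(Z, SZ))))))))
  →18  S^7(Z)

Answer: normal form = S^7(Z)  (in 18 steps)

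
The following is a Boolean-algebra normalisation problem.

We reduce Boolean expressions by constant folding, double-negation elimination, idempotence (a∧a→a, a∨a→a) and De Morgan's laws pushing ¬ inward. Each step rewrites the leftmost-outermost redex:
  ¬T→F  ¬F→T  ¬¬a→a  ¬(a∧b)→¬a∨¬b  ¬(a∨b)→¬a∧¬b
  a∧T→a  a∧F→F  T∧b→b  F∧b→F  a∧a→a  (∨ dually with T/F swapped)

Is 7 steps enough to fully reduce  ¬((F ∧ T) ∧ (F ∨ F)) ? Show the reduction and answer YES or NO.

  start: ¬((F ∧ T) ∧ (F ∨ F))
  →1  ¬(F ∧ T) ∨ ¬(F ∨ F)
  →2  (¬F ∨ ¬T) ∨ ¬(F ∨ F)
  →3  (T ∨ ¬T) ∨ ¬(F ∨ F)
  →4  T ∨ ¬(F ∨ F)
  →5  T

Answer: YES — reaches normal form T in 5 ≤ 7 steps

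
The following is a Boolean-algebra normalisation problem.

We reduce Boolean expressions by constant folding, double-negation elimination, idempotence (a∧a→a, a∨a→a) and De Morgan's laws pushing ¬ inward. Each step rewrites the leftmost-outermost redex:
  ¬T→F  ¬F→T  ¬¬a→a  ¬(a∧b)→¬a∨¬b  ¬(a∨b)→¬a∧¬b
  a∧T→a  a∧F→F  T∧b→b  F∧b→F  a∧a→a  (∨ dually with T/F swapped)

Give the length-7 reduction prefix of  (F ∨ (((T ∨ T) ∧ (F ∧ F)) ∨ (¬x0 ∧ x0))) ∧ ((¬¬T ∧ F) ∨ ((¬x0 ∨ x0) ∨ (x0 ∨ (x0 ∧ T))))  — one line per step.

  start: (F ∨ (((T ∨ T) ∧ (F ∧ F)) ∨ (¬x0 ∧ x0))) ∧ ((¬¬T ∧ F) ∨ ((¬x0 ∨ x0) ∨ (x0 ∨ (x0 ∧ T))))
  [1] (((T ∨ T) ∧ (F ∧ F)) ∨ (¬x0 ∧ x0)) ∧ ((¬¬T ∧ F) ∨ ((¬x0 ∨ x0) ∨ (x0 ∨ (x0 ∧ T))))
  [2] ((T ∧ (F ∧ F)) ∨ (¬x0 ∧ x0)) ∧ ((¬¬T ∧ F) ∨ ((¬x0 ∨ x0) ∨ (x0 ∨ (x0 ∧ T))))
  [3] ((F ∧ F) ∨ (¬x0 ∧ x0)) ∧ ((¬¬T ∧ F) ∨ ((¬x0 ∨ x0) ∨ (x0 ∨ (x0 ∧ T))))
  [4] (F ∨ (¬x0 ∧ x0)) ∧ ((¬¬T ∧ F) ∨ ((¬x0 ∨ x0) ∨ (x0 ∨ (x0 ∧ T))))
  [5] (¬x0 ∧ x0) ∧ ((¬¬T ∧ F) ∨ ((¬x0 ∨ x0) ∨ (x0 ∨ (x0 ∧ T))))
  [6] (¬x0 ∧ x0) ∧ (F ∨ ((¬x0 ∨ x0) ∨ (x0 ∨ (x0 ∧ T))))
  [7] (¬x0 ∧ x0) ∧ ((¬x0 ∨ x0) ∨ (x0 ∨ (x0 ∧ T)))

Answer: after 7 steps: (¬x0 ∧ x0) ∧ ((¬x0 ∨ x0) ∨ (x0 ∨ (x0 ∧ T)))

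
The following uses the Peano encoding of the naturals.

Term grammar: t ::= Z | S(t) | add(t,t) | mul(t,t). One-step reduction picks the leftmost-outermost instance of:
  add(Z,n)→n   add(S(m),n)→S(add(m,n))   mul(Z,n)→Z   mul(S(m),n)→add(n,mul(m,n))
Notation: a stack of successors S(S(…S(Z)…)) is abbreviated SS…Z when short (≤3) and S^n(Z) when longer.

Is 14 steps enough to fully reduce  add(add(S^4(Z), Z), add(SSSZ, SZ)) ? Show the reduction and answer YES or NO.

  start: add(add(S^4(Z), Z), add(SSSZ, SZ))
  step 1: add(S(add(SSSZ, Z)), add(SSSZ, SZ))
  step 2: S(add(add(SSSZ, Z), add(SSSZ, SZ)))
  step 3: S(add(S(add(SSZ, Z)), add(SSSZ, SZ)))
  step 4: S(S(add(add(SSZ, Z), add(SSSZ, SZ))))
  step 5: S(S(add(S(add(SZ, Z)), add(SSSZ, SZ))))
  step 6: S(S(S(add(add(SZ, Z), add(SSSZ, SZ)))))
  step 7: S(S(S(add(S(add(Z, Z)), add(SSSZ, SZ)))))
  step 8: S(S(S(S(add(add(Z, Z), add(SSSZ, SZ))))))
  step 9: S(S(S(S(add(Z, add(SSSZ, SZ))))))
  step 10: S(S(S(S(add(SSSZ, SZ)))))
  step 11: S(S(S(S(S(add(SSZ, SZ))))))
  step 12: S(S(S(S(S(S(add(SZ, SZ)))))))
  step 13: S(S(S(S(S(S(S(add(Z, SZ))))))))
  step 14: S^8(Z)

Answer: YES — reaches normal form S^8(Z) in 14 ≤ 14 steps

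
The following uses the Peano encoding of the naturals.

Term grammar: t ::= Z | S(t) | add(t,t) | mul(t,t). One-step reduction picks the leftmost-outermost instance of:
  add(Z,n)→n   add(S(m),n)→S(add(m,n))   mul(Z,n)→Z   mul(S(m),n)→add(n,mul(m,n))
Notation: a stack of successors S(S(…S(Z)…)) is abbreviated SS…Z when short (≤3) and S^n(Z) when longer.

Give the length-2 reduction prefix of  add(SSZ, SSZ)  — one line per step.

  start: add(SSZ, SSZ)
  [1] S(add(SZ, SSZ))
  [2] S(S(add(Z, SSZ)))

Answer: after 2 steps: S(S(add(Z, SSZ)))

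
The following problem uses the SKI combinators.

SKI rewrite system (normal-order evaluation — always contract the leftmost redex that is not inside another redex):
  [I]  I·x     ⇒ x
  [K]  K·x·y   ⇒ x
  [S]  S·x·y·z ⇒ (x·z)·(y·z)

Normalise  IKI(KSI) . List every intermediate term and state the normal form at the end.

  start: IKI(KSI)
  step 1: KI(KSI)
  step 2: I

Answer: normal form = I  (in 2 steps)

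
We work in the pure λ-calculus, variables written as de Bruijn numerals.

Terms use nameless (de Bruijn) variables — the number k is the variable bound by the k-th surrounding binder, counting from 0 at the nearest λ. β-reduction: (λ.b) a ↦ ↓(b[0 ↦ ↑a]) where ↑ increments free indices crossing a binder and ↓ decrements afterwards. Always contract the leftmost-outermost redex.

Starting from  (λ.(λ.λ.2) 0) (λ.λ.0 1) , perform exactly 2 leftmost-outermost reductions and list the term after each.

  start: (λ.(λ.λ.2) 0) (λ.λ.0 1)
  →1  (λ.λ.λ.λ.0 1) (λ.λ.0 1)
  →2  λ.λ.λ.0 1

Answer: after 2 steps: λ.λ.λ.0 1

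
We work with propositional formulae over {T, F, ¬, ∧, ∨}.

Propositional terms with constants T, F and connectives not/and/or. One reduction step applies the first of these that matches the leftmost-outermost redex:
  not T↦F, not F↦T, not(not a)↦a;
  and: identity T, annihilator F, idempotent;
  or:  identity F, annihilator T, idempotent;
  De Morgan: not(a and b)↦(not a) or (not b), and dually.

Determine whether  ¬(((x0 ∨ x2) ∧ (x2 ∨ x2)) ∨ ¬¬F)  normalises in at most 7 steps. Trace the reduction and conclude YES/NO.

Answer: NO — after 7 steps the term is ((¬x0 ∧ ¬x2) ∨ ¬x2) ∧ T, not yet normal

Reduction:
  start: ¬(((x0 ∨ x2) ∧ (x2 ∨ x2)) ∨ ¬¬F)
  [1] ¬((x0 ∨ x2) ∧ (x2 ∨ x2)) ∧ ¬¬¬F
  [2] (¬(x0 ∨ x2) ∨ ¬(x2 ∨ x2)) ∧ ¬¬¬F
  [3] ((¬x0 ∧ ¬x2) ∨ ¬(x2 ∨ x2)) ∧ ¬¬¬F
  [4] ((¬x0 ∧ ¬x2) ∨ (¬x2 ∧ ¬x2)) ∧ ¬¬¬F
  [5] ((¬x0 ∧ ¬x2) ∨ ¬x2) ∧ ¬¬¬F
  [6] ((¬x0 ∧ ¬x2) ∨ ¬x2) ∧ ¬F
  [7] ((¬x0 ∧ ¬x2) ∨ ¬x2) ∧ T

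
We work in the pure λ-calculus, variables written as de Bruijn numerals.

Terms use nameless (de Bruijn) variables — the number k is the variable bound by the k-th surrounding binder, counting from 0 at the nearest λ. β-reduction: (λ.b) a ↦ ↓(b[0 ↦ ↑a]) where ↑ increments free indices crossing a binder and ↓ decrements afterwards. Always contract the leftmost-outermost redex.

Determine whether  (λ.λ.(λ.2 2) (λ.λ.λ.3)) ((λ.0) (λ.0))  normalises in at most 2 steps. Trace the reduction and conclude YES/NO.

Answer: NO — after 2 steps the term is λ.(λ.0) (λ.0) ((λ.0) (λ.0)), not yet normal

Reduction:
  start: (λ.λ.(λ.2 2) (λ.λ.λ.3)) ((λ.0) (λ.0))
  [1] λ.(λ.(λ.0) (λ.0) ((λ.0) (λ.0))) (λ.λ.λ.3)
  [2] λ.(λ.0) (λ.0) ((λ.0) (λ.0))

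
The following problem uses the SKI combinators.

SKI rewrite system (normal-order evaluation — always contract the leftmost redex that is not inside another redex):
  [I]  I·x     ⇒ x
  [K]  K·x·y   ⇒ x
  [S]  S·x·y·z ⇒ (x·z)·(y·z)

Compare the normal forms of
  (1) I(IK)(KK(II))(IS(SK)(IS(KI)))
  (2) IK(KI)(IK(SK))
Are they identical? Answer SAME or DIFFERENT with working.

Term A:
  start: I(IK)(KK(II))(IS(SK)(IS(KI)))
  [1] IK(KK(II))(IS(SK)(IS(KI)))
  [2] K(KK(II))(IS(SK)(IS(KI)))
  [3] KK(II)
  [4] K

Term B:
  start: IK(KI)(IK(SK))
  [1] K(KI)(IK(SK))
  [2] KI

Answer: DIFFERENT — A ⇓ K, B ⇓ KI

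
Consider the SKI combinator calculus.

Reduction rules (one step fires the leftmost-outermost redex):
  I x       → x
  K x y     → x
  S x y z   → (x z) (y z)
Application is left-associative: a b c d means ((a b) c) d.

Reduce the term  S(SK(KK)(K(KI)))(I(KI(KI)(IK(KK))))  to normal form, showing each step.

Answer: normal form = S(K(KI))(K(KK))  (in 6 steps)

Working:
  start: S(SK(KK)(K(KI)))(I(KI(KI)(IK(KK))))
  [1] S(K(K(KI))(KK(K(KI))))(I(KI(KI)(IK(KK))))
  [2] S(K(KI))(I(KI(KI)(IK(KK))))
  [3] S(K(KI))(KI(KI)(IK(KK)))
  [4] S(K(KI))(I(IK(KK)))
  [5] S(K(KI))(IK(KK))
  [6] S(K(KI))(K(KK))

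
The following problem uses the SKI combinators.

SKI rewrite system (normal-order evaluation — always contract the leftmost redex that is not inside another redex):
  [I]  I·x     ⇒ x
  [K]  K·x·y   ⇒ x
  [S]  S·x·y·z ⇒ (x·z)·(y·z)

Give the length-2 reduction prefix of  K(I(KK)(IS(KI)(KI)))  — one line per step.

Answer: after 2 steps: KK

Reduction:
  start: K(I(KK)(IS(KI)(KI)))
  [1] K(KK(IS(KI)(KI)))
  [2] KK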